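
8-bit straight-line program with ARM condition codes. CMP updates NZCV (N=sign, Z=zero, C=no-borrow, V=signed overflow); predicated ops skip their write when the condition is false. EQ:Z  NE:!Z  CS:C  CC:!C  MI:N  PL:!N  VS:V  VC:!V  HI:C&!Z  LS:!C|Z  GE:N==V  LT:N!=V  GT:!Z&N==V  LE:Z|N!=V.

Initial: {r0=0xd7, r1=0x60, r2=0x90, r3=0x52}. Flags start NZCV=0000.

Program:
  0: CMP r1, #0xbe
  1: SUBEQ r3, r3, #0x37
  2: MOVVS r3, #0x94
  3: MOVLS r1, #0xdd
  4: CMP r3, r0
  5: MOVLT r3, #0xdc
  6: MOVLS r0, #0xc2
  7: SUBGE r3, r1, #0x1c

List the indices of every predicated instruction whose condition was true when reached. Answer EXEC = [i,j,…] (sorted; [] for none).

[0] flags=1001 → (cmp)
[1] flags=1001 EQ?F → skip
[2] flags=1001 VS?T → r3=0x94
[3] flags=1001 LS?T → r1=0xdd
[4] flags=1000 → (cmp)
[5] flags=1000 LT?T → r3=0xdc
[6] flags=1000 LS?T → r0=0xc2
[7] flags=1000 GE?F → skip

EXEC = [2,3,5,6]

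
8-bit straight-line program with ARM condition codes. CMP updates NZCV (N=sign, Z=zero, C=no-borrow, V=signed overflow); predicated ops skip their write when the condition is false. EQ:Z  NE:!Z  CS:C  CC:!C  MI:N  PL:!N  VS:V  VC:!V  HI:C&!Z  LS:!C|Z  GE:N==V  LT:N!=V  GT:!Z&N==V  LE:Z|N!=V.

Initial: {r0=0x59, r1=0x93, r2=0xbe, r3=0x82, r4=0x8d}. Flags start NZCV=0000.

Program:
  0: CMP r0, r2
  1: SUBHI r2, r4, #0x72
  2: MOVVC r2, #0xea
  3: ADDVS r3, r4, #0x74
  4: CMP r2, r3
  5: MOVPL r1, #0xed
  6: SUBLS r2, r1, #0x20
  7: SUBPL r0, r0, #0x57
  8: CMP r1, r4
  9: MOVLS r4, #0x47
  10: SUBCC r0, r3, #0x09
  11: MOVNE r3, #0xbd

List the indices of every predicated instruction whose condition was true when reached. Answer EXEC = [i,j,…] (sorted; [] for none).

0: ✓ CMP  NZCV=1001
1: · SUBHI
2: · MOVVC
3: ✓ ADDVS  r3←0x01
4: ✓ CMP  NZCV=1010
5: · MOVPL
6: · SUBLS
7: · SUBPL
8: ✓ CMP  NZCV=0010
9: · MOVLS
10: · SUBCC
11: ✓ MOVNE  r3←0xbd

EXEC = [3,11]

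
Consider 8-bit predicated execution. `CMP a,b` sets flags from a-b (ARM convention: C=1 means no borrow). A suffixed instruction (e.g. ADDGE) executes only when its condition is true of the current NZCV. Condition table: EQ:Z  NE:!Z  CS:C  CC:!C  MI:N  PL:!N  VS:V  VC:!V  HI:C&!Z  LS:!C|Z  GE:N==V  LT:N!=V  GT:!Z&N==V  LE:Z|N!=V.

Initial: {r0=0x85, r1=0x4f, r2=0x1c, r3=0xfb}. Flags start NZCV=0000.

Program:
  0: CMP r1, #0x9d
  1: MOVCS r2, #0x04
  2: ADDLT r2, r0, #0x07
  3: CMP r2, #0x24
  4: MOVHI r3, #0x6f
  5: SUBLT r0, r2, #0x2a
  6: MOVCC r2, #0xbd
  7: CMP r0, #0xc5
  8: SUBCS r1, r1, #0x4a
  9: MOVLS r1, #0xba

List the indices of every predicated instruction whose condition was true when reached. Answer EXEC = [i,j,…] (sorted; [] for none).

0: ✓ CMP  NZCV=1001
1: · MOVCS
2: · ADDLT
3: ✓ CMP  NZCV=1000
4: · MOVHI
5: ✓ SUBLT  r0←0xf2
6: ✓ MOVCC  r2←0xbd
7: ✓ CMP  NZCV=0010
8: ✓ SUBCS  r1←0x05
9: · MOVLS

EXEC = [5,6,8]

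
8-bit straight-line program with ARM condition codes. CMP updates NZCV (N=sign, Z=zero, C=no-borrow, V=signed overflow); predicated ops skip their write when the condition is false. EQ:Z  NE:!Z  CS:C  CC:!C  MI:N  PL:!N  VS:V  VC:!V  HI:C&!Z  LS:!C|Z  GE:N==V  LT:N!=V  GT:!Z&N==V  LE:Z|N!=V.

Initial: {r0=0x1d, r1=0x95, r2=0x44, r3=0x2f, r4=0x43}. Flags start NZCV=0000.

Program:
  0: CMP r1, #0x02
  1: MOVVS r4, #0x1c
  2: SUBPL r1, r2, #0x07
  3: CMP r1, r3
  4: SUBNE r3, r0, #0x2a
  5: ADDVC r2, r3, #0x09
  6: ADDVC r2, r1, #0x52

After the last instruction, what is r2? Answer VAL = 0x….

0: ✓ CMP  NZCV=1010
1: · MOVVS
2: · SUBPL
3: ✓ CMP  NZCV=0011
4: ✓ SUBNE  r3←0xf3
5: · ADDVC
6: · ADDVC

VAL = 0x44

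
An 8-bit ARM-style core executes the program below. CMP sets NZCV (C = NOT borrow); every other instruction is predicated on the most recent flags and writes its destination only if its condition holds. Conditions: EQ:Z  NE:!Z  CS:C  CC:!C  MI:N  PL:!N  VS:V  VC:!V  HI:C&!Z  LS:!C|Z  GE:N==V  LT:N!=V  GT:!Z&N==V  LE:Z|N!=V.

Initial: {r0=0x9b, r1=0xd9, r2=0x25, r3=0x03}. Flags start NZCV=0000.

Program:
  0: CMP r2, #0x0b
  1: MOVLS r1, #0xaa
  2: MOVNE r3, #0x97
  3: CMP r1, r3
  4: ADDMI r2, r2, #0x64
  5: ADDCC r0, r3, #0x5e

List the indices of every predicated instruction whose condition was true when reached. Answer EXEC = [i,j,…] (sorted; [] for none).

0: ✓ CMP  NZCV=0010
1: · MOVLS
2: ✓ MOVNE  r3←0x97
3: ✓ CMP  NZCV=0010
4: · ADDMI
5: · ADDCC

EXEC = [2]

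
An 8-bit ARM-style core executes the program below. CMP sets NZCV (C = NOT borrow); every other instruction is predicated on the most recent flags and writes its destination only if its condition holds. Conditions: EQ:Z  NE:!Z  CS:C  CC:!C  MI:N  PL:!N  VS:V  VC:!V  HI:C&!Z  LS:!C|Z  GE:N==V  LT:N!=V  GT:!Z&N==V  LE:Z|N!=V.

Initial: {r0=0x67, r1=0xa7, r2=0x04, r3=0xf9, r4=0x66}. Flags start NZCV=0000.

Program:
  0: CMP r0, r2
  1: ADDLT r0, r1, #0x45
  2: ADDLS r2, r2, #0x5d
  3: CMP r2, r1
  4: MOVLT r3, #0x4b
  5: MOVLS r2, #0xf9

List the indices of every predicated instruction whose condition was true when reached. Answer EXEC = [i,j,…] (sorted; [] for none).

0: ✓ CMP  NZCV=0010
1: · ADDLT
2: · ADDLS
3: ✓ CMP  NZCV=0000
4: · MOVLT
5: ✓ MOVLS  r2←0xf9

EXEC = [5]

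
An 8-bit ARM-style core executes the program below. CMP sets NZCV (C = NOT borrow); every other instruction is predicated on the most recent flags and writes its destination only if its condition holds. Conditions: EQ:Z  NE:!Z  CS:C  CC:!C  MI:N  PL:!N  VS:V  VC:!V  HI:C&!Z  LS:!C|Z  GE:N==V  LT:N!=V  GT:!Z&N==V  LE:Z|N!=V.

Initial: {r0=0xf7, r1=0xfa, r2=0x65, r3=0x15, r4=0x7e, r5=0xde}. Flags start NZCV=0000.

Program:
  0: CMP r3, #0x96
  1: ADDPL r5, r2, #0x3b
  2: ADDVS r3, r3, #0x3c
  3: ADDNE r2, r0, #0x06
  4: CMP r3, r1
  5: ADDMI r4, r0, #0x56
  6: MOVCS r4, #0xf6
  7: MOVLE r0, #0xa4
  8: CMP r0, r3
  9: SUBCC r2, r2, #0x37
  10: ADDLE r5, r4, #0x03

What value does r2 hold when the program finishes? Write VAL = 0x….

VAL = 0xfd

[0] flags=0000 → (cmp)
[1] flags=0000 PL?T → r5=0xa0
[2] flags=0000 VS?F → skip
[3] flags=0000 NE?T → r2=0xfd
[4] flags=0000 → (cmp)
[5] flags=0000 MI?F → skip
[6] flags=0000 CS?F → skip
[7] flags=0000 LE?F → skip
[8] flags=1010 → (cmp)
[9] flags=1010 CC?F → skip
[10] flags=1010 LE?T → r5=0x81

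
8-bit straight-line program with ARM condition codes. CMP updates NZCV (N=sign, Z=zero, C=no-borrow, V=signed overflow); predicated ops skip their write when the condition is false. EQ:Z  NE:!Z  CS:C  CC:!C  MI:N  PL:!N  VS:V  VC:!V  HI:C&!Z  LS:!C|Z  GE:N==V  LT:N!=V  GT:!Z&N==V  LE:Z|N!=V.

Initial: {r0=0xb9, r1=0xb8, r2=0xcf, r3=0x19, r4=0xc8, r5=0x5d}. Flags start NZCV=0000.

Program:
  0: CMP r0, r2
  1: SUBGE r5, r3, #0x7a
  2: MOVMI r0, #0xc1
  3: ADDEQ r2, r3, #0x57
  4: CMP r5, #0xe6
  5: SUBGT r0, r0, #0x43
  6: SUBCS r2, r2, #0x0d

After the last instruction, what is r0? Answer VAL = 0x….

0: ✓ CMP  NZCV=1000
1: · SUBGE
2: ✓ MOVMI  r0←0xc1
3: · ADDEQ
4: ✓ CMP  NZCV=0000
5: ✓ SUBGT  r0←0x7e
6: · SUBCS

VAL = 0x7e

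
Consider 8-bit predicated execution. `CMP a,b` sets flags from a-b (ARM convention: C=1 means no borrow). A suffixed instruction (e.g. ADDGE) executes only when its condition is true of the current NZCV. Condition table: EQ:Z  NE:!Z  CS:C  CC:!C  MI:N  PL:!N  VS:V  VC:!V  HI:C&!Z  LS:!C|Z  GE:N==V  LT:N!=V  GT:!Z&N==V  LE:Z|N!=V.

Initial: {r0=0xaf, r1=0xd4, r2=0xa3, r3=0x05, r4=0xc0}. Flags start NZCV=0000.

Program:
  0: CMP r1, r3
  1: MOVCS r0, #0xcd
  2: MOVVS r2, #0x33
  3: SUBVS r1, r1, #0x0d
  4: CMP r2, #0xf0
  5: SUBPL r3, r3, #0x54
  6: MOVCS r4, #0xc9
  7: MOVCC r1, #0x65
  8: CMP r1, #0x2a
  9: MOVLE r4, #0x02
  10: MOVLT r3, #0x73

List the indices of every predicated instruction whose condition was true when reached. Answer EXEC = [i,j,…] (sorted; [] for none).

[0] flags=1010 → (cmp)
[1] flags=1010 CS?T → r0=0xcd
[2] flags=1010 VS?F → skip
[3] flags=1010 VS?F → skip
[4] flags=1000 → (cmp)
[5] flags=1000 PL?F → skip
[6] flags=1000 CS?F → skip
[7] flags=1000 CC?T → r1=0x65
[8] flags=0010 → (cmp)
[9] flags=0010 LE?F → skip
[10] flags=0010 LT?F → skip

EXEC = [1,7]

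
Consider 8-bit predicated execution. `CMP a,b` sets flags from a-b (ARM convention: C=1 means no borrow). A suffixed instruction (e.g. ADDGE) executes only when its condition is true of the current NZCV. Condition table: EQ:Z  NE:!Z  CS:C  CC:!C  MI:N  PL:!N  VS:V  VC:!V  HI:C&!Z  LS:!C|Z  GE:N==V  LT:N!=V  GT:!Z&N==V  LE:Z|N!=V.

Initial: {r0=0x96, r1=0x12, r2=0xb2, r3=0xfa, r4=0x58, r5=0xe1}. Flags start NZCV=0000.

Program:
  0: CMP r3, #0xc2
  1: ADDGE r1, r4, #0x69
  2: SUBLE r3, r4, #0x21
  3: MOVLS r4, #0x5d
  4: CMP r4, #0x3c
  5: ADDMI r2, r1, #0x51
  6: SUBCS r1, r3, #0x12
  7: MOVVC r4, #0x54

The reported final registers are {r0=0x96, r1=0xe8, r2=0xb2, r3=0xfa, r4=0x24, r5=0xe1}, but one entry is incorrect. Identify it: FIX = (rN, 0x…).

0: ✓ CMP  NZCV=0010
1: ✓ ADDGE  r1←0xc1
2: · SUBLE
3: · MOVLS
4: ✓ CMP  NZCV=0010
5: · ADDMI
6: ✓ SUBCS  r1←0xe8
7: ✓ MOVVC  r4←0x54

FIX = (r4, 0x54)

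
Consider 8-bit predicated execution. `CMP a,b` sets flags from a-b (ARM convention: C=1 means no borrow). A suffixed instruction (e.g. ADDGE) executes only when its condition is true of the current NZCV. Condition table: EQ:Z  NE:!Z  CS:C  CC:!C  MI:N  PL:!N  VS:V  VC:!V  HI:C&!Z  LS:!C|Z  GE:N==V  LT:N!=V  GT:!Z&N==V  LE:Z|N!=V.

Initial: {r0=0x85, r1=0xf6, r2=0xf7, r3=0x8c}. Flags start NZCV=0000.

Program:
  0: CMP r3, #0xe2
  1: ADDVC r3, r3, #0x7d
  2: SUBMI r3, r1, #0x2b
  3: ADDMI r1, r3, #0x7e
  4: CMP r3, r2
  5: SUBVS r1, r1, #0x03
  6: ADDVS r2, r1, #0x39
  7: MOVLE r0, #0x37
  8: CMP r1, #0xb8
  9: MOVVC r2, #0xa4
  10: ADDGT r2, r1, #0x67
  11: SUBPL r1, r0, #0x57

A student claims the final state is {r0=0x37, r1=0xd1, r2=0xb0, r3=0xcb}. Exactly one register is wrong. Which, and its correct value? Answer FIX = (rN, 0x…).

FIX = (r1, 0x49)

0: ✓ CMP  NZCV=1000
1: ✓ ADDVC  r3←0x09
2: ✓ SUBMI  r3←0xcb
3: ✓ ADDMI  r1←0x49
4: ✓ CMP  NZCV=1000
5: · SUBVS
6: · ADDVS
7: ✓ MOVLE  r0←0x37
8: ✓ CMP  NZCV=1001
9: · MOVVC
10: ✓ ADDGT  r2←0xb0
11: · SUBPL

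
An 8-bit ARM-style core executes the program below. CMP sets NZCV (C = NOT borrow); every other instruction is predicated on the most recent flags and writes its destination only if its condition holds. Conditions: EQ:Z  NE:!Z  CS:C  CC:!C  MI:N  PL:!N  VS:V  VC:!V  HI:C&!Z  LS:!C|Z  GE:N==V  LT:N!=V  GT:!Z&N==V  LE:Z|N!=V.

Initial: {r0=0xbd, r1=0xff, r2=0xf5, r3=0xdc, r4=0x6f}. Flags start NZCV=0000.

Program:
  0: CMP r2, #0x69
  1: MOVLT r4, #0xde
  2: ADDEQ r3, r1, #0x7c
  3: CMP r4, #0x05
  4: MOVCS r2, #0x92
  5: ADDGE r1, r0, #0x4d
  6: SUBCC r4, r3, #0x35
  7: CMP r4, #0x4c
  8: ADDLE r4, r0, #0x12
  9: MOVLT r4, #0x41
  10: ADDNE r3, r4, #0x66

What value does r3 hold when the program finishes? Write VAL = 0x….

0: ✓ CMP  NZCV=1010
1: ✓ MOVLT  r4←0xde
2: · ADDEQ
3: ✓ CMP  NZCV=1010
4: ✓ MOVCS  r2←0x92
5: · ADDGE
6: · SUBCC
7: ✓ CMP  NZCV=1010
8: ✓ ADDLE  r4←0xcf
9: ✓ MOVLT  r4←0x41
10: ✓ ADDNE  r3←0xa7

VAL = 0xa7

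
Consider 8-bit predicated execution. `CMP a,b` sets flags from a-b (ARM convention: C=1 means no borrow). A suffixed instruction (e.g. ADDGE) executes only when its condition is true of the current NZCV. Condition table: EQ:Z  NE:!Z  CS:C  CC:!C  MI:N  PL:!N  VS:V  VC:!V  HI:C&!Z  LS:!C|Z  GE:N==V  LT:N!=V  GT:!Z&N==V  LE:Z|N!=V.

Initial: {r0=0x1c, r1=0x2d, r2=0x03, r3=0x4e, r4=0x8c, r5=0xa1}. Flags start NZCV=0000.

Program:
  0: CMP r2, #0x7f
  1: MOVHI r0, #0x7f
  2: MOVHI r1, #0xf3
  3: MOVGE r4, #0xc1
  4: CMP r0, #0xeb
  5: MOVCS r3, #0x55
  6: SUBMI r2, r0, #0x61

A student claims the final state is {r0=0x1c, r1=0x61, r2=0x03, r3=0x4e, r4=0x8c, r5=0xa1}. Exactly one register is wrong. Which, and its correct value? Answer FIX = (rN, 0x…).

0: ✓ CMP  NZCV=1000
1: · MOVHI
2: · MOVHI
3: · MOVGE
4: ✓ CMP  NZCV=0000
5: · MOVCS
6: · SUBMI

FIX = (r1, 0x2d)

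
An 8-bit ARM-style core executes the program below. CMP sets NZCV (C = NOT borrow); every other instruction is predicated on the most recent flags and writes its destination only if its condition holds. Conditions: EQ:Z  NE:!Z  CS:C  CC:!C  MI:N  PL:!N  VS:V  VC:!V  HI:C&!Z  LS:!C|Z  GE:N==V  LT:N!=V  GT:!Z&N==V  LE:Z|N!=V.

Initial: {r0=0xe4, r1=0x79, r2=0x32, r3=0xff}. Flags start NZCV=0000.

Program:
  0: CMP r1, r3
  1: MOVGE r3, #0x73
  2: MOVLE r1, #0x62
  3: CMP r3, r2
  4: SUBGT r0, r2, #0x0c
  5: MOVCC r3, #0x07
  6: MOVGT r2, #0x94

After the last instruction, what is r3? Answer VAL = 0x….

VAL = 0x73

0: ✓ CMP  NZCV=0000
1: ✓ MOVGE  r3←0x73
2: · MOVLE
3: ✓ CMP  NZCV=0010
4: ✓ SUBGT  r0←0x26
5: · MOVCC
6: ✓ MOVGT  r2←0x94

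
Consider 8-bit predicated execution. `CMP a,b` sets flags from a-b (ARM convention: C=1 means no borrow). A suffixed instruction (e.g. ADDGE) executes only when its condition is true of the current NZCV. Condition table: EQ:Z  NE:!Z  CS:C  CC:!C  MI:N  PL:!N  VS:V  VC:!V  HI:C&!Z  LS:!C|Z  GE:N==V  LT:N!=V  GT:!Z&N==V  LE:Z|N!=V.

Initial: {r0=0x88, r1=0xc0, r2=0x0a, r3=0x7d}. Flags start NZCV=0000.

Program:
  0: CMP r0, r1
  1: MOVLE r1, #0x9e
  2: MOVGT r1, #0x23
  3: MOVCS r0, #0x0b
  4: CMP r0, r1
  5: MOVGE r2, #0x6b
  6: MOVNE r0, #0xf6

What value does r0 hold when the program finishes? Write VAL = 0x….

VAL = 0xf6

[0] flags=1000 → (cmp)
[1] flags=1000 LE?T → r1=0x9e
[2] flags=1000 GT?F → skip
[3] flags=1000 CS?F → skip
[4] flags=1000 → (cmp)
[5] flags=1000 GE?F → skip
[6] flags=1000 NE?T → r0=0xf6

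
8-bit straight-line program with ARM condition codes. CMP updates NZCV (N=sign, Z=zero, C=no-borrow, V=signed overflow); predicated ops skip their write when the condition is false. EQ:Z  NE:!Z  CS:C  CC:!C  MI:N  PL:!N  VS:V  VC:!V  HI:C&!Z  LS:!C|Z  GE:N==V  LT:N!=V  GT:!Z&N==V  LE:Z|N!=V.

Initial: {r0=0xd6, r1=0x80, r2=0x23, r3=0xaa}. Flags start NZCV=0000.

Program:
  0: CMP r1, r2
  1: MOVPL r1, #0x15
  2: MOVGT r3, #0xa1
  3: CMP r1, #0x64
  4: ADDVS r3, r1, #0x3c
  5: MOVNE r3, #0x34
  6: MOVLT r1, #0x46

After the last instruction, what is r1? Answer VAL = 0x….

VAL = 0x46

0: ✓ CMP  NZCV=0011
1: ✓ MOVPL  r1←0x15
2: · MOVGT
3: ✓ CMP  NZCV=1000
4: · ADDVS
5: ✓ MOVNE  r3←0x34
6: ✓ MOVLT  r1←0x46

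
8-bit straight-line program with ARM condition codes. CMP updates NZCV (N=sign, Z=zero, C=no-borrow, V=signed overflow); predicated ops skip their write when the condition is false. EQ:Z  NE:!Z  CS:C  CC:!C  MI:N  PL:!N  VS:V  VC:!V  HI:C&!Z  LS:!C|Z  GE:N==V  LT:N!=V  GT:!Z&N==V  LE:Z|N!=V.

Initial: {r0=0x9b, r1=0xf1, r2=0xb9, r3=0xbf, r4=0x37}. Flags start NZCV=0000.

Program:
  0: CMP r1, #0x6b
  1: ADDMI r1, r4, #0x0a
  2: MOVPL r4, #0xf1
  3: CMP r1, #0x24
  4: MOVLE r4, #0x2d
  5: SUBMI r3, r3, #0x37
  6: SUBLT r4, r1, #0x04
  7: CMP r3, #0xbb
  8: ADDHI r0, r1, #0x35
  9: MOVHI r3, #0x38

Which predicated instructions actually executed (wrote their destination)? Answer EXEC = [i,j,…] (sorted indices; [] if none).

EXEC = [1,8,9]

0: ✓ CMP  NZCV=1010
1: ✓ ADDMI  r1←0x41
2: · MOVPL
3: ✓ CMP  NZCV=0010
4: · MOVLE
5: · SUBMI
6: · SUBLT
7: ✓ CMP  NZCV=0010
8: ✓ ADDHI  r0←0x76
9: ✓ MOVHI  r3←0x38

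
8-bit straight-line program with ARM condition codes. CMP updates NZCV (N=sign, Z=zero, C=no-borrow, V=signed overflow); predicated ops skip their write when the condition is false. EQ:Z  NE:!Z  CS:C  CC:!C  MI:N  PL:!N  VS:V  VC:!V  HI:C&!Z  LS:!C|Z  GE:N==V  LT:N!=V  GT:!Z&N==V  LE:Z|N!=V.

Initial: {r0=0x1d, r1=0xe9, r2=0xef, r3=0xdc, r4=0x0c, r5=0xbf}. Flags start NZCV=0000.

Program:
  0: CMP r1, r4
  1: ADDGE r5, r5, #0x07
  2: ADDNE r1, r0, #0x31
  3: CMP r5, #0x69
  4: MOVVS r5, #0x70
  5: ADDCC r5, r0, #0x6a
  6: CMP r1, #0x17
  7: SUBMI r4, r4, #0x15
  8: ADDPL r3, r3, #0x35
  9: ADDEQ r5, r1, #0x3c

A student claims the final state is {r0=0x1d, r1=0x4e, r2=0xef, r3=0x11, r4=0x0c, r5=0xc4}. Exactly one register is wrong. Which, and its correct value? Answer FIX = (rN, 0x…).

FIX = (r5, 0x70)

[0] flags=1010 → (cmp)
[1] flags=1010 GE?F → skip
[2] flags=1010 NE?T → r1=0x4e
[3] flags=0011 → (cmp)
[4] flags=0011 VS?T → r5=0x70
[5] flags=0011 CC?F → skip
[6] flags=0010 → (cmp)
[7] flags=0010 MI?F → skip
[8] flags=0010 PL?T → r3=0x11
[9] flags=0010 EQ?F → skip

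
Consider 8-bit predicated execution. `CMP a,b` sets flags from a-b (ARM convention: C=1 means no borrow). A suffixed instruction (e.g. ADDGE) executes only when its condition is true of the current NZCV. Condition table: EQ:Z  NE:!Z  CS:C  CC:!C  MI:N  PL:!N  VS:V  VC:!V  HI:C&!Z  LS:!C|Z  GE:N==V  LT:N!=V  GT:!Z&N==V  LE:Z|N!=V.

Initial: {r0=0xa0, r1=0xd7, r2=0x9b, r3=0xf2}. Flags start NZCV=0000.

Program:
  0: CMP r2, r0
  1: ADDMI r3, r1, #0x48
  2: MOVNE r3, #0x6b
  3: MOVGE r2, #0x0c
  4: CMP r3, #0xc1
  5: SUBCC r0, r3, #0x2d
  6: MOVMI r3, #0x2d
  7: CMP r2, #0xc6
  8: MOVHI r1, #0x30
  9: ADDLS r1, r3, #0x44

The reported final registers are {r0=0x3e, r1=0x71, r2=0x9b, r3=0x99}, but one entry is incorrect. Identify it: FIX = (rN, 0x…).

FIX = (r3, 0x2d)

0: ✓ CMP  NZCV=1000
1: ✓ ADDMI  r3←0x1f
2: ✓ MOVNE  r3←0x6b
3: · MOVGE
4: ✓ CMP  NZCV=1001
5: ✓ SUBCC  r0←0x3e
6: ✓ MOVMI  r3←0x2d
7: ✓ CMP  NZCV=1000
8: · MOVHI
9: ✓ ADDLS  r1←0x71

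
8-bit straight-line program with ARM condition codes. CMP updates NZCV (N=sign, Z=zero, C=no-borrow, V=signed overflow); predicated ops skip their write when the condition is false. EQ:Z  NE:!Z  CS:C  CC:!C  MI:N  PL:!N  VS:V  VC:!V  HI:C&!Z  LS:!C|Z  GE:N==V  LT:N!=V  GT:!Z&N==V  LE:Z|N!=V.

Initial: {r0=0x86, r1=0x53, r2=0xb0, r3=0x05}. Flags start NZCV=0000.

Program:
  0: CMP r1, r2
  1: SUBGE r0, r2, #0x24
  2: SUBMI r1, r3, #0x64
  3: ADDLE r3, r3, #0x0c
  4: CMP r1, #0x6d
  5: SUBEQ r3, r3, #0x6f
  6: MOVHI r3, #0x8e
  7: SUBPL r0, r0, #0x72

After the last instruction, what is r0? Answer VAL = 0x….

VAL = 0x1a

0: ✓ CMP  NZCV=1001
1: ✓ SUBGE  r0←0x8c
2: ✓ SUBMI  r1←0xa1
3: · ADDLE
4: ✓ CMP  NZCV=0011
5: · SUBEQ
6: ✓ MOVHI  r3←0x8e
7: ✓ SUBPL  r0←0x1a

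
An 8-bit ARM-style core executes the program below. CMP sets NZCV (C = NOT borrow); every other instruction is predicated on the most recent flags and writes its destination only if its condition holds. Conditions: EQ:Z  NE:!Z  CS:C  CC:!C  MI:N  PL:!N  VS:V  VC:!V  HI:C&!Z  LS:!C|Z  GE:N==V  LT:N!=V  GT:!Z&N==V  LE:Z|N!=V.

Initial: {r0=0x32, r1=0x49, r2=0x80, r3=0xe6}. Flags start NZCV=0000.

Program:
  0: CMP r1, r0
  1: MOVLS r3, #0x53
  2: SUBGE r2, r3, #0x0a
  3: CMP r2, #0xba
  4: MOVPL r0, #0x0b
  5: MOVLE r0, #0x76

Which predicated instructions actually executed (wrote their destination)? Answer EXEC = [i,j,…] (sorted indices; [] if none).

EXEC = [2,4]

[0] flags=0010 → (cmp)
[1] flags=0010 LS?F → skip
[2] flags=0010 GE?T → r2=0xdc
[3] flags=0010 → (cmp)
[4] flags=0010 PL?T → r0=0x0b
[5] flags=0010 LE?F → skip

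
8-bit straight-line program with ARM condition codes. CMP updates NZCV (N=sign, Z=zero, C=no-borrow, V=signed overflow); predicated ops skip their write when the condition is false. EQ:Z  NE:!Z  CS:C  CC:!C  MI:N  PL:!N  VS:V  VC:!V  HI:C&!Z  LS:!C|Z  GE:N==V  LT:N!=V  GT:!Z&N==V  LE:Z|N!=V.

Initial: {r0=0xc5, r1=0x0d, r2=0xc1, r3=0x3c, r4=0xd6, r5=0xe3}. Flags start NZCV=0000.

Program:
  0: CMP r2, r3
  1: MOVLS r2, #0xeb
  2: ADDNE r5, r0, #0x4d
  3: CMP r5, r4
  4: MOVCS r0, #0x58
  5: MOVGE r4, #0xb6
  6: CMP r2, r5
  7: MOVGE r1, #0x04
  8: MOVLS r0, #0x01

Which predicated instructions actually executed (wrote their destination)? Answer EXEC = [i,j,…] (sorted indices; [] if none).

[0] flags=1010 → (cmp)
[1] flags=1010 LS?F → skip
[2] flags=1010 NE?T → r5=0x12
[3] flags=0000 → (cmp)
[4] flags=0000 CS?F → skip
[5] flags=0000 GE?T → r4=0xb6
[6] flags=1010 → (cmp)
[7] flags=1010 GE?F → skip
[8] flags=1010 LS?F → skip

EXEC = [2,5]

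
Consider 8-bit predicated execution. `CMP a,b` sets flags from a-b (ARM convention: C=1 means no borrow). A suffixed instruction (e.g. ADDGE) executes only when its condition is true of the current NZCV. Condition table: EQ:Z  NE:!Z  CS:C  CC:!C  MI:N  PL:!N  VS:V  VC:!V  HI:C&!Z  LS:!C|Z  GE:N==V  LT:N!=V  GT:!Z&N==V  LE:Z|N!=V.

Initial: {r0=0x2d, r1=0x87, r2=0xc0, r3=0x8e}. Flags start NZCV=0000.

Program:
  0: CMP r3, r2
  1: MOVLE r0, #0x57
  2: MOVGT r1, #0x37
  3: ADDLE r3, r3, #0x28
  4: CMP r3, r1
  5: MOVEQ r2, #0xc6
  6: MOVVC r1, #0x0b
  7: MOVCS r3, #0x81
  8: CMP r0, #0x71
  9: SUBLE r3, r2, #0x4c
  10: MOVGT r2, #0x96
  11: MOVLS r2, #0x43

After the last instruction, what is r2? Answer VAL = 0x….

VAL = 0x43

[0] flags=1000 → (cmp)
[1] flags=1000 LE?T → r0=0x57
[2] flags=1000 GT?F → skip
[3] flags=1000 LE?T → r3=0xb6
[4] flags=0010 → (cmp)
[5] flags=0010 EQ?F → skip
[6] flags=0010 VC?T → r1=0x0b
[7] flags=0010 CS?T → r3=0x81
[8] flags=1000 → (cmp)
[9] flags=1000 LE?T → r3=0x74
[10] flags=1000 GT?F → skip
[11] flags=1000 LS?T → r2=0x43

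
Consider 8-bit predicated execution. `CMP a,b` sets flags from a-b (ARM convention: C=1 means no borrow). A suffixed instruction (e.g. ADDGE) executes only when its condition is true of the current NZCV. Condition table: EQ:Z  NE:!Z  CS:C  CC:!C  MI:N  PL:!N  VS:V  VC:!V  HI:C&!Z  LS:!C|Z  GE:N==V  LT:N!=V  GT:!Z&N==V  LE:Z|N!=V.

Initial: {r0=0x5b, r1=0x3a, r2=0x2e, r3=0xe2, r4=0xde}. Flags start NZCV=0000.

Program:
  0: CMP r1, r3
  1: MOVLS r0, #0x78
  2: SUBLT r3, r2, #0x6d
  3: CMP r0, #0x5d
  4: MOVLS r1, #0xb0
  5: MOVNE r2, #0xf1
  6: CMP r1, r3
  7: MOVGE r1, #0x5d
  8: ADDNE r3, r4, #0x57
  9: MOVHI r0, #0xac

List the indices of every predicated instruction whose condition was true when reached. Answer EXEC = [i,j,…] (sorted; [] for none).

EXEC = [1,5,7,8]

0: ✓ CMP  NZCV=0000
1: ✓ MOVLS  r0←0x78
2: · SUBLT
3: ✓ CMP  NZCV=0010
4: · MOVLS
5: ✓ MOVNE  r2←0xf1
6: ✓ CMP  NZCV=0000
7: ✓ MOVGE  r1←0x5d
8: ✓ ADDNE  r3←0x35
9: · MOVHI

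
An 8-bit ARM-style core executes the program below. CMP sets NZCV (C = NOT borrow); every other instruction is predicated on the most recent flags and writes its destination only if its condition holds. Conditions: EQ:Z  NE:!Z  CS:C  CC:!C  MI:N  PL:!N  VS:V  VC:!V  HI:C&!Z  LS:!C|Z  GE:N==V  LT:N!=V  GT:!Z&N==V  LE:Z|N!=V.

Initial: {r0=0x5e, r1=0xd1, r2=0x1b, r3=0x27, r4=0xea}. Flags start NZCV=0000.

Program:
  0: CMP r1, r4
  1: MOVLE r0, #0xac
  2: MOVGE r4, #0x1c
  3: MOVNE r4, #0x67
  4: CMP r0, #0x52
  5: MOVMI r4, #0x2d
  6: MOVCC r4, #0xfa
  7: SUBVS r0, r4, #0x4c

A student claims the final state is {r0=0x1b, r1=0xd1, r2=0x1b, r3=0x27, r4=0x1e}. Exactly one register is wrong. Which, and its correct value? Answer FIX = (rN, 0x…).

FIX = (r4, 0x67)

[0] flags=1000 → (cmp)
[1] flags=1000 LE?T → r0=0xac
[2] flags=1000 GE?F → skip
[3] flags=1000 NE?T → r4=0x67
[4] flags=0011 → (cmp)
[5] flags=0011 MI?F → skip
[6] flags=0011 CC?F → skip
[7] flags=0011 VS?T → r0=0x1b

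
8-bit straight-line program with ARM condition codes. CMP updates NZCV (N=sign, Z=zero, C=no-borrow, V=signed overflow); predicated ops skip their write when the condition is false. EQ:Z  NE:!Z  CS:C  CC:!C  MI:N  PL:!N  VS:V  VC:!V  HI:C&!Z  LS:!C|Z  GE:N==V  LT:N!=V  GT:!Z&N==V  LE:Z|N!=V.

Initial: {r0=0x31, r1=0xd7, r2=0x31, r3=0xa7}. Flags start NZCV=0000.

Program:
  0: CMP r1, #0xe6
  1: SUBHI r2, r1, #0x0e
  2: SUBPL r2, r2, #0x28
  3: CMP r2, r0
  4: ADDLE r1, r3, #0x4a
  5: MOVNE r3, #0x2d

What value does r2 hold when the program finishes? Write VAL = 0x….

VAL = 0x31

0: ✓ CMP  NZCV=1000
1: · SUBHI
2: · SUBPL
3: ✓ CMP  NZCV=0110
4: ✓ ADDLE  r1←0xf1
5: · MOVNE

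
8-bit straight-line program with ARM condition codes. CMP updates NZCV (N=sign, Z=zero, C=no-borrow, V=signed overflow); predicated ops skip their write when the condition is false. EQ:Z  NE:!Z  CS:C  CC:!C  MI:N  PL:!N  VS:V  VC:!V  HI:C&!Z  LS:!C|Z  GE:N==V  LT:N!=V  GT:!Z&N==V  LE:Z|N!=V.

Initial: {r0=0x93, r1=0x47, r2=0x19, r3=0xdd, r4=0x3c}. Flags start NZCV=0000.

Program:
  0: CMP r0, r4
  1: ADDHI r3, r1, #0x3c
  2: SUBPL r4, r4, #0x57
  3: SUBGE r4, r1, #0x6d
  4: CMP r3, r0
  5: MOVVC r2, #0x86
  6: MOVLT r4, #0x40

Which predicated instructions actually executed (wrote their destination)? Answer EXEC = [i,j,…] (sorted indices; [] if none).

[0] flags=0011 → (cmp)
[1] flags=0011 HI?T → r3=0x83
[2] flags=0011 PL?T → r4=0xe5
[3] flags=0011 GE?F → skip
[4] flags=1000 → (cmp)
[5] flags=1000 VC?T → r2=0x86
[6] flags=1000 LT?T → r4=0x40

EXEC = [1,2,5,6]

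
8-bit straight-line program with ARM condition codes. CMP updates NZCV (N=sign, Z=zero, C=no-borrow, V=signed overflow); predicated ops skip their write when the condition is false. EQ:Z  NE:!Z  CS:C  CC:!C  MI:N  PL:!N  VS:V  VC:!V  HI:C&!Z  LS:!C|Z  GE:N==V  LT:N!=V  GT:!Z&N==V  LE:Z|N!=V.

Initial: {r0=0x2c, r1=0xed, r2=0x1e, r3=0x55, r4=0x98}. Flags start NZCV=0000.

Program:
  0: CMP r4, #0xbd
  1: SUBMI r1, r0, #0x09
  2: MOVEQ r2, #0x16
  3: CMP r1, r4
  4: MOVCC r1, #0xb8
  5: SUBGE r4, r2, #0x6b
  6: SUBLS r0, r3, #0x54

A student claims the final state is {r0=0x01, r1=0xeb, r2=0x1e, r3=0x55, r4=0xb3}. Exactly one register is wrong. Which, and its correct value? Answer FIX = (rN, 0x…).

0: ✓ CMP  NZCV=1000
1: ✓ SUBMI  r1←0x23
2: · MOVEQ
3: ✓ CMP  NZCV=1001
4: ✓ MOVCC  r1←0xb8
5: ✓ SUBGE  r4←0xb3
6: ✓ SUBLS  r0←0x01

FIX = (r1, 0xb8)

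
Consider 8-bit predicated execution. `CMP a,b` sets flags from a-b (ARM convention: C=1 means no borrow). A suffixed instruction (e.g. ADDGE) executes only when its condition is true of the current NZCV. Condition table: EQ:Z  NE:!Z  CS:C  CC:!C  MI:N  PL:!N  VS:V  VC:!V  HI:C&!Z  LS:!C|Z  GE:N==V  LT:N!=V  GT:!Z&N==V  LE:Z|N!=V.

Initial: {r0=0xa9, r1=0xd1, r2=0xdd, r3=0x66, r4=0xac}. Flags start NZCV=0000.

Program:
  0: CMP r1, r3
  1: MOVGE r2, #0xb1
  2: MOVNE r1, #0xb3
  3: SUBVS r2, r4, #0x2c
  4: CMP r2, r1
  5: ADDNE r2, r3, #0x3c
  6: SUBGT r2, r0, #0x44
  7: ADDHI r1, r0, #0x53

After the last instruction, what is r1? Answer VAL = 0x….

[0] flags=0011 → (cmp)
[1] flags=0011 GE?F → skip
[2] flags=0011 NE?T → r1=0xb3
[3] flags=0011 VS?T → r2=0x80
[4] flags=1000 → (cmp)
[5] flags=1000 NE?T → r2=0xa2
[6] flags=1000 GT?F → skip
[7] flags=1000 HI?F → skip

VAL = 0xb3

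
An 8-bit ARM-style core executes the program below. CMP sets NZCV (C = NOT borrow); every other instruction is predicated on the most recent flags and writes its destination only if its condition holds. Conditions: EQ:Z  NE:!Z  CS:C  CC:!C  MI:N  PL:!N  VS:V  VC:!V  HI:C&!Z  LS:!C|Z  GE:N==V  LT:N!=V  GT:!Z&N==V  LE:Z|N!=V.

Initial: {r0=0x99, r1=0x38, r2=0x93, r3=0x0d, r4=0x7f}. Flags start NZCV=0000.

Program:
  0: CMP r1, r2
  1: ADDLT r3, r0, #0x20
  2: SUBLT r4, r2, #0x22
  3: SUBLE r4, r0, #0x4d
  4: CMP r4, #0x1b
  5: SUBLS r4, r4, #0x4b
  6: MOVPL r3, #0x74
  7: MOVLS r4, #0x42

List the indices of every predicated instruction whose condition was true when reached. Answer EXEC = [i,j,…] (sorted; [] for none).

0: ✓ CMP  NZCV=1001
1: · ADDLT
2: · SUBLT
3: · SUBLE
4: ✓ CMP  NZCV=0010
5: · SUBLS
6: ✓ MOVPL  r3←0x74
7: · MOVLS

EXEC = [6]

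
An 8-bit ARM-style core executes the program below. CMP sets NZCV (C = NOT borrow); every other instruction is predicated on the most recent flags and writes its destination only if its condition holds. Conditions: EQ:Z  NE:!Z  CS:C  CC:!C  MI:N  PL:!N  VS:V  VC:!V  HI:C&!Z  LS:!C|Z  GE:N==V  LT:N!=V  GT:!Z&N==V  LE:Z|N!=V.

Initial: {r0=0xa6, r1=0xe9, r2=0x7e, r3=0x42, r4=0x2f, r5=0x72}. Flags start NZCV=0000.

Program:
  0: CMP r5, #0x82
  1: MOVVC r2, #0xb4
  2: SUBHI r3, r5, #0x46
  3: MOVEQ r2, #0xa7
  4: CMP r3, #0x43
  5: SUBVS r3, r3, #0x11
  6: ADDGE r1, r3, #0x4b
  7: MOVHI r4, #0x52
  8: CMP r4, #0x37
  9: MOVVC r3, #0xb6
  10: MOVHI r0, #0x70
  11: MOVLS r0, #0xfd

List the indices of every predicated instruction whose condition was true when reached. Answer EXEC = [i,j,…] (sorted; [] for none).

0: ✓ CMP  NZCV=1001
1: · MOVVC
2: · SUBHI
3: · MOVEQ
4: ✓ CMP  NZCV=1000
5: · SUBVS
6: · ADDGE
7: · MOVHI
8: ✓ CMP  NZCV=1000
9: ✓ MOVVC  r3←0xb6
10: · MOVHI
11: ✓ MOVLS  r0←0xfd

EXEC = [9,11]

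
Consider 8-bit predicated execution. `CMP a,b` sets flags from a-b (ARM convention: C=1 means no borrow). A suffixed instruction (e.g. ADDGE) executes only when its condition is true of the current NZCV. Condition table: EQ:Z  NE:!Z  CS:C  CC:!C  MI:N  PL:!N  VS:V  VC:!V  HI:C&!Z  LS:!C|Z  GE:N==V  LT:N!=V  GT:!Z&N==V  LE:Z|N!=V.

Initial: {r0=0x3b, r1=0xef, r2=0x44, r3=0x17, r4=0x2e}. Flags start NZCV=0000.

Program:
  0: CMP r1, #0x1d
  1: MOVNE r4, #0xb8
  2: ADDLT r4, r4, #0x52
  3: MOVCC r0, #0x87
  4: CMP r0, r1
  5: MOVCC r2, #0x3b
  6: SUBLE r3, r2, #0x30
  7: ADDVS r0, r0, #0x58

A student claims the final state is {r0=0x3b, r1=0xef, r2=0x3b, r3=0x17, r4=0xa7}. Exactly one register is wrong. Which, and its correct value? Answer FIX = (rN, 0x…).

[0] flags=1010 → (cmp)
[1] flags=1010 NE?T → r4=0xb8
[2] flags=1010 LT?T → r4=0x0a
[3] flags=1010 CC?F → skip
[4] flags=0000 → (cmp)
[5] flags=0000 CC?T → r2=0x3b
[6] flags=0000 LE?F → skip
[7] flags=0000 VS?F → skip

FIX = (r4, 0x0a)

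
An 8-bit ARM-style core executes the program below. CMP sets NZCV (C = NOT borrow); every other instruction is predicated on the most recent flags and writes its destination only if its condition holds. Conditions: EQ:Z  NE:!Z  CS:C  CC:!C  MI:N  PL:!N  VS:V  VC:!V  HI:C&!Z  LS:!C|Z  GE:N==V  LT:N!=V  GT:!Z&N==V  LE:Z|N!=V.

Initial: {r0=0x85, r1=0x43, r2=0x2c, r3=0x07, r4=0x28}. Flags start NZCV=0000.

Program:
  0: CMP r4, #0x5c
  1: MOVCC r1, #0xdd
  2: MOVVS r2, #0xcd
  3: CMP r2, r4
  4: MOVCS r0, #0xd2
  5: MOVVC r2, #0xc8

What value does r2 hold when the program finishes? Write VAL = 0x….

VAL = 0xc8

[0] flags=1000 → (cmp)
[1] flags=1000 CC?T → r1=0xdd
[2] flags=1000 VS?F → skip
[3] flags=0010 → (cmp)
[4] flags=0010 CS?T → r0=0xd2
[5] flags=0010 VC?T → r2=0xc8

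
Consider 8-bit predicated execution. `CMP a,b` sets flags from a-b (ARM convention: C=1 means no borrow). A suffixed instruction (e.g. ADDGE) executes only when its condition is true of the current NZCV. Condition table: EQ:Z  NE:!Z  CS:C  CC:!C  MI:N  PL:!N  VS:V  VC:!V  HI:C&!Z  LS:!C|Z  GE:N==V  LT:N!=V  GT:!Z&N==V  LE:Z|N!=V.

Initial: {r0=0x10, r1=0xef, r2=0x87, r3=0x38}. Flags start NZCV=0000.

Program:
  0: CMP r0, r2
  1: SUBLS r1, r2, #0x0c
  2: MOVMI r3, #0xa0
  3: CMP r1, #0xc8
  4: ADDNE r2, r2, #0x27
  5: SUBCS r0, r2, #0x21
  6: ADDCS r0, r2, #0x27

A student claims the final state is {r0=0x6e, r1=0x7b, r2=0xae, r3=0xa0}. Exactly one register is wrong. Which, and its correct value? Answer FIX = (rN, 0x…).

0: ✓ CMP  NZCV=1001
1: ✓ SUBLS  r1←0x7b
2: ✓ MOVMI  r3←0xa0
3: ✓ CMP  NZCV=1001
4: ✓ ADDNE  r2←0xae
5: · SUBCS
6: · ADDCS

FIX = (r0, 0x10)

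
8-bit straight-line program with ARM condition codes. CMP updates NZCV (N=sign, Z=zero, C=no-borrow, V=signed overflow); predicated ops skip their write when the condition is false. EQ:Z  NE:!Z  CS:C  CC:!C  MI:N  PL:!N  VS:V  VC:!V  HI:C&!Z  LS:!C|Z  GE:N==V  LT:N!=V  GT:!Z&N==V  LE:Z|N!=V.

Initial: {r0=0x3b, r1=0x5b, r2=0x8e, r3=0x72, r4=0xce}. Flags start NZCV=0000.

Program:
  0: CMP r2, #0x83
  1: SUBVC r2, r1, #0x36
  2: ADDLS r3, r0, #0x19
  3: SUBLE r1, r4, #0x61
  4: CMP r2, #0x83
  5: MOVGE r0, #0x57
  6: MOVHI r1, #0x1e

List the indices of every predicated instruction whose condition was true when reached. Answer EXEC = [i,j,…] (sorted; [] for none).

EXEC = [1,5]

[0] flags=0010 → (cmp)
[1] flags=0010 VC?T → r2=0x25
[2] flags=0010 LS?F → skip
[3] flags=0010 LE?F → skip
[4] flags=1001 → (cmp)
[5] flags=1001 GE?T → r0=0x57
[6] flags=1001 HI?F → skip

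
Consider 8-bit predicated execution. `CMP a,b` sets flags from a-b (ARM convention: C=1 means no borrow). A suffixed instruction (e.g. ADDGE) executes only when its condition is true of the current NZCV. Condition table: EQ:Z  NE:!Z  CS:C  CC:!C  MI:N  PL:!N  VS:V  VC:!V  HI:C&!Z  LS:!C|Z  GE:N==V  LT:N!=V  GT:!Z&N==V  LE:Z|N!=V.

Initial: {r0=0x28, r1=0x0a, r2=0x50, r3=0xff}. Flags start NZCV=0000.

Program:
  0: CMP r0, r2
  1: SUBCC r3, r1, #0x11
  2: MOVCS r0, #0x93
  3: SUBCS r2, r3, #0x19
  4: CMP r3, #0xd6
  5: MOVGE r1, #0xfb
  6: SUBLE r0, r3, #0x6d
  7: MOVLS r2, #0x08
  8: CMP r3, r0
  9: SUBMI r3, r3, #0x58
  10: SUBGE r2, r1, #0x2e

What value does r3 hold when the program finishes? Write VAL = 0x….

VAL = 0xa1

[0] flags=1000 → (cmp)
[1] flags=1000 CC?T → r3=0xf9
[2] flags=1000 CS?F → skip
[3] flags=1000 CS?F → skip
[4] flags=0010 → (cmp)
[5] flags=0010 GE?T → r1=0xfb
[6] flags=0010 LE?F → skip
[7] flags=0010 LS?F → skip
[8] flags=1010 → (cmp)
[9] flags=1010 MI?T → r3=0xa1
[10] flags=1010 GE?F → skip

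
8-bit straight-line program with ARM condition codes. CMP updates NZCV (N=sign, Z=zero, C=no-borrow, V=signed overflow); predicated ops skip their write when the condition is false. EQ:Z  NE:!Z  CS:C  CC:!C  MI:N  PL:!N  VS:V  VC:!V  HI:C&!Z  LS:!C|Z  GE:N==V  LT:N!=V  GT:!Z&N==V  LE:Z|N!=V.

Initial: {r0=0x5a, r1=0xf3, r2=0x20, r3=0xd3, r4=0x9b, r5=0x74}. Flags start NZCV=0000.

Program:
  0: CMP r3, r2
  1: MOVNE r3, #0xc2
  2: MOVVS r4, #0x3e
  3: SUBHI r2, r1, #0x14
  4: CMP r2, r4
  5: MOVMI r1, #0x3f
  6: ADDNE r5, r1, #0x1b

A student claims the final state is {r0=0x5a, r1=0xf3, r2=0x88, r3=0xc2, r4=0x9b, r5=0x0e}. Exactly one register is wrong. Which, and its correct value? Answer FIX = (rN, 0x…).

FIX = (r2, 0xdf)

[0] flags=1010 → (cmp)
[1] flags=1010 NE?T → r3=0xc2
[2] flags=1010 VS?F → skip
[3] flags=1010 HI?T → r2=0xdf
[4] flags=0010 → (cmp)
[5] flags=0010 MI?F → skip
[6] flags=0010 NE?T → r5=0x0e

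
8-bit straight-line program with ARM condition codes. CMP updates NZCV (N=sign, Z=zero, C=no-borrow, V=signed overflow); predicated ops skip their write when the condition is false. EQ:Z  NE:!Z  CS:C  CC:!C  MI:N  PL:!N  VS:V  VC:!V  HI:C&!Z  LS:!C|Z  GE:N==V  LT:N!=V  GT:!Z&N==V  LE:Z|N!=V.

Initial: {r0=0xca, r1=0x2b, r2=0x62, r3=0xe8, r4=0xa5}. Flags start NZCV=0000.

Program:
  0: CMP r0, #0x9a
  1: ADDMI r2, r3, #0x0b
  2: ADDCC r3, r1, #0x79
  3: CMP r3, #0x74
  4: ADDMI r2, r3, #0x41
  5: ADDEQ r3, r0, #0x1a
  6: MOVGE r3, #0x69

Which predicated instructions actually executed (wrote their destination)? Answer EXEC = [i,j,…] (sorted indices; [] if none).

EXEC = []

0: ✓ CMP  NZCV=0010
1: · ADDMI
2: · ADDCC
3: ✓ CMP  NZCV=0011
4: · ADDMI
5: · ADDEQ
6: · MOVGE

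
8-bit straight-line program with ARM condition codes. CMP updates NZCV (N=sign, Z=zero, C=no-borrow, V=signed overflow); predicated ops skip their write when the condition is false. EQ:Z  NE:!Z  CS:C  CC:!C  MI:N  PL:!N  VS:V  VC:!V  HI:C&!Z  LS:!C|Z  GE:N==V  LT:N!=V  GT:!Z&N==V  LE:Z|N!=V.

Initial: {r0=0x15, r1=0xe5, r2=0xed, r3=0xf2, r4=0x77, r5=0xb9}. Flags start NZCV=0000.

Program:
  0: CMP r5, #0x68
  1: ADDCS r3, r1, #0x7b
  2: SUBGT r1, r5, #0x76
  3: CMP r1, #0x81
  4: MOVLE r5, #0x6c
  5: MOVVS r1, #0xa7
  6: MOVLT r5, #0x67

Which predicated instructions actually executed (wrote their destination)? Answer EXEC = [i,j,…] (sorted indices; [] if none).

EXEC = [1]

0: ✓ CMP  NZCV=0011
1: ✓ ADDCS  r3←0x60
2: · SUBGT
3: ✓ CMP  NZCV=0010
4: · MOVLE
5: · MOVVS
6: · MOVLT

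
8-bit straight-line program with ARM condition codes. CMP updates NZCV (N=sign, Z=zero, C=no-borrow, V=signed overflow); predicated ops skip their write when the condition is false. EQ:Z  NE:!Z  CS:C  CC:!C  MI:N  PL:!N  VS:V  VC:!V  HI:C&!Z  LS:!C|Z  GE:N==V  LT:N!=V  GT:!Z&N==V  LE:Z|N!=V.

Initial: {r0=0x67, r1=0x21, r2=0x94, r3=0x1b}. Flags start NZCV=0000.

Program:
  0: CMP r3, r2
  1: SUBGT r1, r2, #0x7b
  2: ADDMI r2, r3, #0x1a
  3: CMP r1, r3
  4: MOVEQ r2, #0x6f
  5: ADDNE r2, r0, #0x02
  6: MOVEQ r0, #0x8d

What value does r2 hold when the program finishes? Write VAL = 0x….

VAL = 0x69

[0] flags=1001 → (cmp)
[1] flags=1001 GT?T → r1=0x19
[2] flags=1001 MI?T → r2=0x35
[3] flags=1000 → (cmp)
[4] flags=1000 EQ?F → skip
[5] flags=1000 NE?T → r2=0x69
[6] flags=1000 EQ?F → skip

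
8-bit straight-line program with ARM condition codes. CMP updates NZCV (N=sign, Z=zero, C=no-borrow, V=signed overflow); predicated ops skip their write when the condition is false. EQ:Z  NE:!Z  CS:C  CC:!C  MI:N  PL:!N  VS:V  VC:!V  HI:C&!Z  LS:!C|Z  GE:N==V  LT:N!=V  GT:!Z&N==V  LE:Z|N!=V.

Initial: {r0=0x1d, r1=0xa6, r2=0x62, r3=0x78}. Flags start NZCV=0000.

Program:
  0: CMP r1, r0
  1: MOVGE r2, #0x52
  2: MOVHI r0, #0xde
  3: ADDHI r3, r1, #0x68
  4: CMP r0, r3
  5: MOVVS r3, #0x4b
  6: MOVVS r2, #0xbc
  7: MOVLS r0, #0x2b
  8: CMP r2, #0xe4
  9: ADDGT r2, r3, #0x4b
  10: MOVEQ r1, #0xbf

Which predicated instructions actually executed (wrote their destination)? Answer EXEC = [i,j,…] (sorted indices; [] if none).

0: ✓ CMP  NZCV=1010
1: · MOVGE
2: ✓ MOVHI  r0←0xde
3: ✓ ADDHI  r3←0x0e
4: ✓ CMP  NZCV=1010
5: · MOVVS
6: · MOVVS
7: · MOVLS
8: ✓ CMP  NZCV=0000
9: ✓ ADDGT  r2←0x59
10: · MOVEQ

EXEC = [2,3,9]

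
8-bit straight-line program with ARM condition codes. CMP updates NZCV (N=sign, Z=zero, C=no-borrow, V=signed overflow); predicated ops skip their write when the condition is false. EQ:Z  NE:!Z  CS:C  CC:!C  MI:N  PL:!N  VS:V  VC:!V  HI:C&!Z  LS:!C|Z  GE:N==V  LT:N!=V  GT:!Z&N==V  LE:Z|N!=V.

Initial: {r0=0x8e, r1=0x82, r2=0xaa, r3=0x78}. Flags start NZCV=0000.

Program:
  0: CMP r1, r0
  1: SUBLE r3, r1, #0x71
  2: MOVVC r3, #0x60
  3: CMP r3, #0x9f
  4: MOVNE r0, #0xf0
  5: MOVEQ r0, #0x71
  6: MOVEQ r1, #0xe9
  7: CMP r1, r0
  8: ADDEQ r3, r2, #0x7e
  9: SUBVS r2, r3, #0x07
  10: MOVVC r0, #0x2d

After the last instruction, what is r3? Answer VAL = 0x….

[0] flags=1000 → (cmp)
[1] flags=1000 LE?T → r3=0x11
[2] flags=1000 VC?T → r3=0x60
[3] flags=1001 → (cmp)
[4] flags=1001 NE?T → r0=0xf0
[5] flags=1001 EQ?F → skip
[6] flags=1001 EQ?F → skip
[7] flags=1000 → (cmp)
[8] flags=1000 EQ?F → skip
[9] flags=1000 VS?F → skip
[10] flags=1000 VC?T → r0=0x2d

VAL = 0x60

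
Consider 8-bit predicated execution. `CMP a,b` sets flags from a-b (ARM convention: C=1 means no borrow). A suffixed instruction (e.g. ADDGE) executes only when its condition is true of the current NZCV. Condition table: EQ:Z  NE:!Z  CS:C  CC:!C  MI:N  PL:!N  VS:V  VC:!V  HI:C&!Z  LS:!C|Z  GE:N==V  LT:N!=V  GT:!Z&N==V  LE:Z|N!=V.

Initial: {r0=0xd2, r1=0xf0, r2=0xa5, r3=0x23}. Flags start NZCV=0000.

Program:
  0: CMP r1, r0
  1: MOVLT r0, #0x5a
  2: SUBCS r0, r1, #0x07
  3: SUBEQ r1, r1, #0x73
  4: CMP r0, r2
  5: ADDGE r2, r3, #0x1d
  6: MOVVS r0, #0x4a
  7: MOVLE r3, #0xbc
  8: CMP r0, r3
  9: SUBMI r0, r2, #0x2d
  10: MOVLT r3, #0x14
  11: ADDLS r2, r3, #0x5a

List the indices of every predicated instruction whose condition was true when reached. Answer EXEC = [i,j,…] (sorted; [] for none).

EXEC = [2,5,9,10]

[0] flags=0010 → (cmp)
[1] flags=0010 LT?F → skip
[2] flags=0010 CS?T → r0=0xe9
[3] flags=0010 EQ?F → skip
[4] flags=0010 → (cmp)
[5] flags=0010 GE?T → r2=0x40
[6] flags=0010 VS?F → skip
[7] flags=0010 LE?F → skip
[8] flags=1010 → (cmp)
[9] flags=1010 MI?T → r0=0x13
[10] flags=1010 LT?T → r3=0x14
[11] flags=1010 LS?F → skip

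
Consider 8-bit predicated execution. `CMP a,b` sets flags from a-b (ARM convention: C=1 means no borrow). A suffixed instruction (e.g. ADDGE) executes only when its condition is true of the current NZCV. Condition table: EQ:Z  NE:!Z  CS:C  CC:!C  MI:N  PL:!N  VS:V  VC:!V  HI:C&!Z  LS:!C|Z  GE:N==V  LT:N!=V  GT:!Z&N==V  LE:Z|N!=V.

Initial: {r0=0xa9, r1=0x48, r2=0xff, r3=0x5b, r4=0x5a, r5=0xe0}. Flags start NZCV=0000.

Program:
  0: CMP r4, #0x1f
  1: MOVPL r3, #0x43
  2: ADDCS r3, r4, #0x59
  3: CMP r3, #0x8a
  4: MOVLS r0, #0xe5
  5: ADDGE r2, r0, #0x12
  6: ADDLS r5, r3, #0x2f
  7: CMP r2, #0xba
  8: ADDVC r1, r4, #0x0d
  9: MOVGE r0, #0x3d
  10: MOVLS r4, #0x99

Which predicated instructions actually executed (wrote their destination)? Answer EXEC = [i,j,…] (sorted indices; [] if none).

EXEC = [1,2,5,8,9]

0: ✓ CMP  NZCV=0010
1: ✓ MOVPL  r3←0x43
2: ✓ ADDCS  r3←0xb3
3: ✓ CMP  NZCV=0010
4: · MOVLS
5: ✓ ADDGE  r2←0xbb
6: · ADDLS
7: ✓ CMP  NZCV=0010
8: ✓ ADDVC  r1←0x67
9: ✓ MOVGE  r0←0x3d
10: · MOVLS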